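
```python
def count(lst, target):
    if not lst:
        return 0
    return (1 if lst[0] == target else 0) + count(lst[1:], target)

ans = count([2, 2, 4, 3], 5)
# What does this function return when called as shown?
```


count([2, 2, 4, 3], 5)
lst[0]=2 != 5: 0 + count([2, 4, 3], 5)
lst[0]=2 != 5: 0 + count([4, 3], 5)
lst[0]=4 != 5: 0 + count([3], 5)
lst[0]=3 != 5: 0 + count([], 5)
= 0


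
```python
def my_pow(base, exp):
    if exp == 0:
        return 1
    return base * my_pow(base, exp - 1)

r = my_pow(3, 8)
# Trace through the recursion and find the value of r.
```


my_pow(3, 8)
= 3 * my_pow(3, 7)
= 3 * 3 * my_pow(3, 6)
= 3 * 3 * 3 * my_pow(3, 5)
= 3 * 3 * 3 * 3 * my_pow(3, 4)
= 3 * 3 * 3 * 3 * 3 * my_pow(3, 3)
= 3 * 3 * 3 * 3 * 3 * 3 * my_pow(3, 2)
= 3 * 3 * 3 * 3 * 3 * 3 * 3 * my_pow(3, 1)
= 3 * 3 * 3 * 3 * 3 * 3 * 3 * 3 * my_pow(3, 0)
= 3 * 3 * 3 * 3 * 3 * 3 * 3 * 3 * 1
= 6561


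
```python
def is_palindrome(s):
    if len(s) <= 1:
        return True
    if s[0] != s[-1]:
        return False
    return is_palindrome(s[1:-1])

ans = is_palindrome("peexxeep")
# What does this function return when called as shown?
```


is_palindrome("peexxeep")
"peexxeep": s[0]='p' == s[-1]='p' -> is_palindrome("eexxee")
"eexxee": s[0]='e' == s[-1]='e' -> is_palindrome("exxe")
"exxe": s[0]='e' == s[-1]='e' -> is_palindrome("xx")
"xx": s[0]='x' == s[-1]='x' -> is_palindrome("")
"": len <= 1 -> True
= True


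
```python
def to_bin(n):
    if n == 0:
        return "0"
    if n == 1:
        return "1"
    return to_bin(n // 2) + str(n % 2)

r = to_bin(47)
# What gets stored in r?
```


to_bin(47)
= to_bin(23) + "1"
= to_bin(11) + "1" + "1"
= to_bin(5) + "1" + "1" + "1"
= to_bin(2) + "1" + "1" + "1" + "1"
= to_bin(1) + "0" + "1" + "1" + "1" + "1"
= "1" + "0" + "1" + "1" + "1" + "1"
= "101111"


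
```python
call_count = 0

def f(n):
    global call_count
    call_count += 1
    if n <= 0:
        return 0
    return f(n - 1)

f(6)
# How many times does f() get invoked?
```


f(6) calls f(5) calls ... calls f(0)
Total calls: 6 + 1 (for base case) = 7


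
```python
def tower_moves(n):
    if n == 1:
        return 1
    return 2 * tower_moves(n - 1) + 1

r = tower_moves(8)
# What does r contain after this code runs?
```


tower_moves(8)
= 2 * tower_moves(7) + 1
= 2 * (2 * tower_moves(6) + 1) + 1
= 2 * (2 * (2 * tower_moves(5) + 1) + 1) + 1
= 2 * (2 * (2 * (2 * tower_moves(4) + 1) + 1) + 1) + 1
= 2 * (2 * (2 * (2 * (2 * tower_moves(3) + 1) + 1) + 1) + 1) + 1
= 2 * (2 * (2 * (2 * (2 * (2 * tower_moves(2) + 1) + 1) + 1) + 1) + 1) + 1
= 2 * (2 * (2 * (2 * (2 * (2 * (2 * tower_moves(1) + 1) + 1) + 1) + 1) + 1) + 1) + 1
Now compute bottom-up:
tower_moves(1) = 1
tower_moves(2) = 2 * 1 + 1 = 3
tower_moves(3) = 2 * 3 + 1 = 7
tower_moves(4) = 2 * 7 + 1 = 15
tower_moves(5) = 2 * 15 + 1 = 31
tower_moves(6) = 2 * 31 + 1 = 63
tower_moves(7) = 2 * 63 + 1 = 127
tower_moves(8) = 2 * 127 + 1 = 255
= 255


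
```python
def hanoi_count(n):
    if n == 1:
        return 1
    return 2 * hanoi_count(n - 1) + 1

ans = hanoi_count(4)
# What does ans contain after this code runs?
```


hanoi_count(4)
= 2 * hanoi_count(3) + 1
= 2 * (2 * hanoi_count(2) + 1) + 1
= 2 * (2 * (2 * hanoi_count(1) + 1) + 1) + 1
Now compute bottom-up:
hanoi_count(1) = 1
hanoi_count(2) = 2 * 1 + 1 = 3
hanoi_count(3) = 2 * 3 + 1 = 7
hanoi_count(4) = 2 * 7 + 1 = 15
= 15


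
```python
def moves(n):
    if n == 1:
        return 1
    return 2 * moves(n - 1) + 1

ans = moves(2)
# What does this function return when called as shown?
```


moves(2)
= 2 * moves(1) + 1
Now compute bottom-up:
moves(1) = 1
moves(2) = 2 * 1 + 1 = 3
= 3


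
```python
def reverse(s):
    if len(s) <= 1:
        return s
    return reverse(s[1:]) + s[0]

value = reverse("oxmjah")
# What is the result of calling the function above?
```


reverse("oxmjah")
= reverse("xmjah") + "o"
= reverse("mjah") + "x" + "o"
= reverse("jah") + "m" + "x" + "o"
= reverse("ah") + "j" + "m" + "x" + "o"
= reverse("h") + "a" + "j" + "m" + "x" + "o"
= "h" + "a" + "j" + "m" + "x" + "o"
= "hajmxo"


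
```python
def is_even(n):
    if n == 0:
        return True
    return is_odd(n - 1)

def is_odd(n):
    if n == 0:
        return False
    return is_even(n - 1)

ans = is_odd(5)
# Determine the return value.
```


is_odd(5)
= is_even(4)
= is_odd(3)
= is_even(2)
= is_odd(1)
= is_even(0)
n == 0: return True
= True


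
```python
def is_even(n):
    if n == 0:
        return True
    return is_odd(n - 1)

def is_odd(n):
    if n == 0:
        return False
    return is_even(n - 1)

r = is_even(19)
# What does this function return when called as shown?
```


is_even(19)
= is_odd(18)
= is_even(17)
= is_odd(16)
= is_even(15)
= is_odd(14)
= is_even(13)
= is_odd(12)
= is_even(11)
= is_odd(10)
= is_even(9)
= is_odd(8)
= is_even(7)
= is_odd(6)
= is_even(5)
= is_odd(4)
= is_even(3)
= is_odd(2)
= is_even(1)
= is_odd(0)
n == 0: return False
= False


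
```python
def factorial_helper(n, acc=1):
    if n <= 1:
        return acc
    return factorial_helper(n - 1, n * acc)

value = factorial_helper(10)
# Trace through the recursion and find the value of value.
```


factorial_helper(10, 1)
= factorial_helper(9, 10 * 1) = factorial_helper(9, 10)
= factorial_helper(8, 9 * 10) = factorial_helper(8, 90)
= factorial_helper(7, 8 * 90) = factorial_helper(7, 720)
= factorial_helper(6, 7 * 720) = factorial_helper(6, 5040)
= factorial_helper(5, 6 * 5040) = factorial_helper(5, 30240)
= factorial_helper(4, 5 * 30240) = factorial_helper(4, 151200)
= factorial_helper(3, 4 * 151200) = factorial_helper(3, 604800)
= factorial_helper(2, 3 * 604800) = factorial_helper(2, 1814400)
= factorial_helper(1, 2 * 1814400) = factorial_helper(1, 3628800)
n <= 1, return acc = 3628800


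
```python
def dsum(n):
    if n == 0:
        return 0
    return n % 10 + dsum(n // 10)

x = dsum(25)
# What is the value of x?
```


dsum(25)
= 5 + dsum(2)
= 5 + 2 + dsum(0)
= 5 + 2 + 0
= 7


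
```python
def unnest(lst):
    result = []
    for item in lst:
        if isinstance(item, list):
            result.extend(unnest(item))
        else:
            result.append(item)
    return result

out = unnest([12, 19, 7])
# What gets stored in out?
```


unnest([12, 19, 7])
Processing each element:
  12 is not a list -> append 12
  19 is not a list -> append 19
  7 is not a list -> append 7
= [12, 19, 7]


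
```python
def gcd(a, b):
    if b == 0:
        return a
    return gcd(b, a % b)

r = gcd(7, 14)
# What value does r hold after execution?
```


gcd(7, 14)
= gcd(14, 7 % 14) = gcd(14, 7)
= gcd(7, 14 % 7) = gcd(7, 0)
b == 0, return a = 7


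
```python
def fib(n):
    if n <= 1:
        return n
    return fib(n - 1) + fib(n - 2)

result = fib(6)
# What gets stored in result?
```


fib(6)
= fib(5) + fib(4)
= (fib(4) + fib(3)) + fib(4)
Computing bottom-up: fib(0)=0, fib(1)=1, fib(2)=1, fib(3)=2, fib(4)=3, fib(5)=5, fib(6)=8
= 8


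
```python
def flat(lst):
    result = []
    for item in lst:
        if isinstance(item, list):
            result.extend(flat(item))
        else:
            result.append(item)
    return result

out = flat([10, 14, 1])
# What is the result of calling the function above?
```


flat([10, 14, 1])
Processing each element:
  10 is not a list -> append 10
  14 is not a list -> append 14
  1 is not a list -> append 1
= [10, 14, 1]


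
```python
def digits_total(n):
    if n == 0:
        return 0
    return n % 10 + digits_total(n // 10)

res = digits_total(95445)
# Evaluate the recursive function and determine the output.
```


digits_total(95445)
= 5 + digits_total(9544)
= 5 + 4 + digits_total(954)
= 5 + 4 + 4 + digits_total(95)
= 5 + 4 + 4 + 5 + digits_total(9)
= 5 + 4 + 4 + 5 + 9 + digits_total(0)
= 5 + 4 + 4 + 5 + 9 + 0
= 27


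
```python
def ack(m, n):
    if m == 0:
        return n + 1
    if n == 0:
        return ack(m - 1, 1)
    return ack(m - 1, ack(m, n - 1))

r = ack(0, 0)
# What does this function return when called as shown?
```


ack(0, 0)
m == 0: return 0 + 1 = 1
= 1


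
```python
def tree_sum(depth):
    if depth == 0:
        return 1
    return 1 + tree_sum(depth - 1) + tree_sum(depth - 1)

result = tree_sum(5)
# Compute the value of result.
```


tree_sum(5)
= 1 + tree_sum(4) + tree_sum(4)
= 1 + 2 * tree_sum(4)
tree_sum(k) = 2^(k+1) - 1
tree_sum(0) = 1
tree_sum(1) = 3
tree_sum(2) = 7
tree_sum(3) = 15
tree_sum(4) = 31
tree_sum(5) = 2^6 - 1 = 63


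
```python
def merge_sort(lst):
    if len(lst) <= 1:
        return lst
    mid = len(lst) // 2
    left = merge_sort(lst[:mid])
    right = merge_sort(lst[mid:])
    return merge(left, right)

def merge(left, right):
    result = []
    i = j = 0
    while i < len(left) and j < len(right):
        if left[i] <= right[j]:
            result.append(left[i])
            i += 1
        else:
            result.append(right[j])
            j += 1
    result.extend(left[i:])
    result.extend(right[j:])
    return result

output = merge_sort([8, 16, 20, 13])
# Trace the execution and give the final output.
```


merge_sort([8, 16, 20, 13])
Split into [8, 16] and [20, 13]
Left sorted: [8, 16]
Right sorted: [13, 20]
Merge [8, 16] and [13, 20]
= [8, 13, 16, 20]


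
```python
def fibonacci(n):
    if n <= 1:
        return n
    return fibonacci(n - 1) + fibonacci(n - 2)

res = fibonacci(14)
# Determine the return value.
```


fibonacci(14)
= fibonacci(13) + fibonacci(12)
= (fibonacci(12) + fibonacci(11)) + fibonacci(12)
Computing bottom-up: fibonacci(0)=0, fibonacci(1)=1, fibonacci(2)=1, fibonacci(3)=2, fibonacci(4)=3, fibonacci(5)=5, fibonacci(6)=8, fibonacci(7)=13, fibonacci(8)=21, fibonacci(9)=34, fibonacci(10)=55, fibonacci(11)=89, fibonacci(12)=144, fibonacci(13)=233, fibonacci(14)=377
= 377


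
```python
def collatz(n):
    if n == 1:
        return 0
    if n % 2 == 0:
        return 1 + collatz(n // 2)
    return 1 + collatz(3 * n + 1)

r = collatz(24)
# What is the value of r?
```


collatz(24)
24 is even -> collatz(12)
12 is even -> collatz(6)
6 is even -> collatz(3)
3 is odd -> 3*3+1 = 10 -> collatz(10)
10 is even -> collatz(5)
5 is odd -> 3*5+1 = 16 -> collatz(16)
16 is even -> collatz(8)
8 is even -> collatz(4)
4 is even -> collatz(2)
2 is even -> collatz(1)
Reached 1 after 10 steps
= 10


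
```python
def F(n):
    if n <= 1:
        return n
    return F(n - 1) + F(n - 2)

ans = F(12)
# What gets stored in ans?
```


F(12)
= F(11) + F(10)
= (F(10) + F(9)) + F(10)
Computing bottom-up: F(0)=0, F(1)=1, F(2)=1, F(3)=2, F(4)=3, F(5)=5, F(6)=8, F(7)=13, F(8)=21, F(9)=34, F(10)=55, F(11)=89, F(12)=144
= 144


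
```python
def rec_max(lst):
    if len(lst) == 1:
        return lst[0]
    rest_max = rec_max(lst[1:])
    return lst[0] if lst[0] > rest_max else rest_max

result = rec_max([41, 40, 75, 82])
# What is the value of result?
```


rec_max([41, 40, 75, 82])
= compare 41 with rec_max([40, 75, 82])
= compare 40 with rec_max([75, 82])
= compare 75 with rec_max([82])
Base: rec_max([82]) = 82
compare 75 with 82: max = 82
compare 40 with 82: max = 82
compare 41 with 82: max = 82
= 82


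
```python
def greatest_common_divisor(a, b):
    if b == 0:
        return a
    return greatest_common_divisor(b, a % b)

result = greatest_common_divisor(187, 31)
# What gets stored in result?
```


greatest_common_divisor(187, 31)
= greatest_common_divisor(31, 187 % 31) = greatest_common_divisor(31, 1)
= greatest_common_divisor(1, 31 % 1) = greatest_common_divisor(1, 0)
b == 0, return a = 1


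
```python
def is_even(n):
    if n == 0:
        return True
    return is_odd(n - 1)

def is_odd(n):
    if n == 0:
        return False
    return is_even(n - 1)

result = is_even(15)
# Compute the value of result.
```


is_even(15)
= is_odd(14)
= is_even(13)
= is_odd(12)
= is_even(11)
= is_odd(10)
= is_even(9)
= is_odd(8)
= is_even(7)
= is_odd(6)
= is_even(5)
= is_odd(4)
= is_even(3)
= is_odd(2)
= is_even(1)
= is_odd(0)
n == 0: return False
= False


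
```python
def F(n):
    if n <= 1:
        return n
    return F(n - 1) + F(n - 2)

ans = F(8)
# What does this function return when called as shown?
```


F(8)
= F(7) + F(6)
= (F(6) + F(5)) + F(6)
Computing bottom-up: F(0)=0, F(1)=1, F(2)=1, F(3)=2, F(4)=3, F(5)=5, F(6)=8, F(7)=13, F(8)=21
= 21


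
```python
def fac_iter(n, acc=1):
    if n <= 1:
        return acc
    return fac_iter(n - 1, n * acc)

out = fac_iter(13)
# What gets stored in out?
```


fac_iter(13, 1)
= fac_iter(12, 13 * 1) = fac_iter(12, 13)
= fac_iter(11, 12 * 13) = fac_iter(11, 156)
= fac_iter(10, 11 * 156) = fac_iter(10, 1716)
= fac_iter(9, 10 * 1716) = fac_iter(9, 17160)
= fac_iter(8, 9 * 17160) = fac_iter(8, 154440)
= fac_iter(7, 8 * 154440) = fac_iter(7, 1235520)
= fac_iter(6, 7 * 1235520) = fac_iter(6, 8648640)
= fac_iter(5, 6 * 8648640) = fac_iter(5, 51891840)
= fac_iter(4, 5 * 51891840) = fac_iter(4, 259459200)
= fac_iter(3, 4 * 259459200) = fac_iter(3, 1037836800)
= fac_iter(2, 3 * 1037836800) = fac_iter(2, 3113510400)
= fac_iter(1, 2 * 3113510400) = fac_iter(1, 6227020800)
n <= 1, return acc = 6227020800


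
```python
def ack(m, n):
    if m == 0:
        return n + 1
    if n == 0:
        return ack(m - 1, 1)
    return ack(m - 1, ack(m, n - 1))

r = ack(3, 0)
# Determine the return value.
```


ack(3, 0)
n == 0: return ack(2, 1)
= ack(2, 1) = 5
= 5


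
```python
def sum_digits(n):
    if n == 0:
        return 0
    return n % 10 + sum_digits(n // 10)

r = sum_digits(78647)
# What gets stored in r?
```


sum_digits(78647)
= 7 + sum_digits(7864)
= 7 + 4 + sum_digits(786)
= 7 + 4 + 6 + sum_digits(78)
= 7 + 4 + 6 + 8 + sum_digits(7)
= 7 + 4 + 6 + 8 + 7 + sum_digits(0)
= 7 + 4 + 6 + 8 + 7 + 0
= 32


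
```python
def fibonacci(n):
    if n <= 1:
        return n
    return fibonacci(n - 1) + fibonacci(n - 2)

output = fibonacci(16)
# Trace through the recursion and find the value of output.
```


fibonacci(16)
= fibonacci(15) + fibonacci(14)
= (fibonacci(14) + fibonacci(13)) + fibonacci(14)
Computing bottom-up: fibonacci(0)=0, fibonacci(1)=1, fibonacci(2)=1, fibonacci(3)=2, fibonacci(4)=3, fibonacci(5)=5, fibonacci(6)=8, fibonacci(7)=13, fibonacci(8)=21, fibonacci(9)=34, fibonacci(10)=55, fibonacci(11)=89, fibonacci(12)=144, fibonacci(13)=233, fibonacci(14)=377, fibonacci(15)=610, fibonacci(16)=987
= 987


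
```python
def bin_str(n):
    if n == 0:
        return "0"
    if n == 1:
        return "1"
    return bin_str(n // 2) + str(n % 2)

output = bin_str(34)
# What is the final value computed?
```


bin_str(34)
= bin_str(17) + "0"
= bin_str(8) + "1" + "0"
= bin_str(4) + "0" + "1" + "0"
= bin_str(2) + "0" + "0" + "1" + "0"
= bin_str(1) + "0" + "0" + "0" + "1" + "0"
= "1" + "0" + "0" + "0" + "1" + "0"
= "100010"


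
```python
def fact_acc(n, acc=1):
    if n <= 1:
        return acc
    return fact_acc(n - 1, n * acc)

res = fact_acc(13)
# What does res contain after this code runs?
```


fact_acc(13, 1)
= fact_acc(12, 13 * 1) = fact_acc(12, 13)
= fact_acc(11, 12 * 13) = fact_acc(11, 156)
= fact_acc(10, 11 * 156) = fact_acc(10, 1716)
= fact_acc(9, 10 * 1716) = fact_acc(9, 17160)
= fact_acc(8, 9 * 17160) = fact_acc(8, 154440)
= fact_acc(7, 8 * 154440) = fact_acc(7, 1235520)
= fact_acc(6, 7 * 1235520) = fact_acc(6, 8648640)
= fact_acc(5, 6 * 8648640) = fact_acc(5, 51891840)
= fact_acc(4, 5 * 51891840) = fact_acc(4, 259459200)
= fact_acc(3, 4 * 259459200) = fact_acc(3, 1037836800)
= fact_acc(2, 3 * 1037836800) = fact_acc(2, 3113510400)
= fact_acc(1, 2 * 3113510400) = fact_acc(1, 6227020800)
n <= 1, return acc = 6227020800


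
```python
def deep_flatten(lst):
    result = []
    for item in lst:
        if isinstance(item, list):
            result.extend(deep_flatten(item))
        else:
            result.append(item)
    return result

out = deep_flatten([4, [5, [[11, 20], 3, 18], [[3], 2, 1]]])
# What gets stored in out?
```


deep_flatten([4, [5, [[11, 20], 3, 18], [[3], 2, 1]]])
Processing each element:
  4 is not a list -> append 4
  [5, [[11, 20], 3, 18], [[3], 2, 1]] is a list -> deep_flatten recursively -> [5, 11, 20, 3, 18, 3, 2, 1]
= [4, 5, 11, 20, 3, 18, 3, 2, 1]


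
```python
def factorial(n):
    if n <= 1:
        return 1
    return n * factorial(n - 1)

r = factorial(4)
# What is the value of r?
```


factorial(4)
= 4 * factorial(3)
= 4 * 3 * factorial(2)
= 4 * 3 * 2 * factorial(1)
= 4 * 3 * 2 * 1
= 24


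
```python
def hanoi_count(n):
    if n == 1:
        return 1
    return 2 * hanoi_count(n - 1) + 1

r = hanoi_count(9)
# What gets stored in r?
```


hanoi_count(9)
= 2 * hanoi_count(8) + 1
= 2 * (2 * hanoi_count(7) + 1) + 1
= 2 * (2 * (2 * hanoi_count(6) + 1) + 1) + 1
= 2 * (2 * (2 * (2 * hanoi_count(5) + 1) + 1) + 1) + 1
= 2 * (2 * (2 * (2 * (2 * hanoi_count(4) + 1) + 1) + 1) + 1) + 1
= 2 * (2 * (2 * (2 * (2 * (2 * hanoi_count(3) + 1) + 1) + 1) + 1) + 1) + 1
= 2 * (2 * (2 * (2 * (2 * (2 * (2 * hanoi_count(2) + 1) + 1) + 1) + 1) + 1) + 1) + 1
= 2 * (2 * (2 * (2 * (2 * (2 * (2 * (2 * hanoi_count(1) + 1) + 1) + 1) + 1) + 1) + 1) + 1) + 1
Now compute bottom-up:
hanoi_count(1) = 1
hanoi_count(2) = 2 * 1 + 1 = 3
hanoi_count(3) = 2 * 3 + 1 = 7
hanoi_count(4) = 2 * 7 + 1 = 15
hanoi_count(5) = 2 * 15 + 1 = 31
hanoi_count(6) = 2 * 31 + 1 = 63
hanoi_count(7) = 2 * 63 + 1 = 127
hanoi_count(8) = 2 * 127 + 1 = 255
hanoi_count(9) = 2 * 255 + 1 = 511
= 511


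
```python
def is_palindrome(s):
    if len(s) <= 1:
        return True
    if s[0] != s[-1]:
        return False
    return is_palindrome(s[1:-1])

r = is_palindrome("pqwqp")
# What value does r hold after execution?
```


is_palindrome("pqwqp")
"pqwqp": s[0]='p' == s[-1]='p' -> is_palindrome("qwq")
"qwq": s[0]='q' == s[-1]='q' -> is_palindrome("w")
"w": len <= 1 -> True
= True


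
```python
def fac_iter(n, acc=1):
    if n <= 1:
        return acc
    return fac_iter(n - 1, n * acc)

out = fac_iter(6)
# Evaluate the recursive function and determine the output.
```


fac_iter(6, 1)
= fac_iter(5, 6 * 1) = fac_iter(5, 6)
= fac_iter(4, 5 * 6) = fac_iter(4, 30)
= fac_iter(3, 4 * 30) = fac_iter(3, 120)
= fac_iter(2, 3 * 120) = fac_iter(2, 360)
= fac_iter(1, 2 * 360) = fac_iter(1, 720)
n <= 1, return acc = 720


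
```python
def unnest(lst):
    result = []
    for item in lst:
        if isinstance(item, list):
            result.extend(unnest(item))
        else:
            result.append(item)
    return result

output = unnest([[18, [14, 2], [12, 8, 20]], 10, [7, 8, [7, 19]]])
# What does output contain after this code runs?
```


unnest([[18, [14, 2], [12, 8, 20]], 10, [7, 8, [7, 19]]])
Processing each element:
  [18, [14, 2], [12, 8, 20]] is a list -> unnest recursively -> [18, 14, 2, 12, 8, 20]
  10 is not a list -> append 10
  [7, 8, [7, 19]] is a list -> unnest recursively -> [7, 8, 7, 19]
= [18, 14, 2, 12, 8, 20, 10, 7, 8, 7, 19]


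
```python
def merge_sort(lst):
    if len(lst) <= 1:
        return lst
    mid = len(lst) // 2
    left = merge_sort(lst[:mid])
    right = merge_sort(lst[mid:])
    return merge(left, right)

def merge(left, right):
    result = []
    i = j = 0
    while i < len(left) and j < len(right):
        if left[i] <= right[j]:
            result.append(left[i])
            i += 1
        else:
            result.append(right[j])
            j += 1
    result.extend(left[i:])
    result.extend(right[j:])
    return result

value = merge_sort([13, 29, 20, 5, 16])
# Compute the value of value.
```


merge_sort([13, 29, 20, 5, 16])
Split into [13, 29] and [20, 5, 16]
Left sorted: [13, 29]
Right sorted: [5, 16, 20]
Merge [13, 29] and [5, 16, 20]
= [5, 13, 16, 20, 29]


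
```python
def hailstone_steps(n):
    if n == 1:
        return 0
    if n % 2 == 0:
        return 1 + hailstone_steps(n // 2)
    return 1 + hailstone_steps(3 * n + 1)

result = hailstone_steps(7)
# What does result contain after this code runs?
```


hailstone_steps(7)
7 is odd -> 3*7+1 = 22 -> hailstone_steps(22)
22 is even -> hailstone_steps(11)
11 is odd -> 3*11+1 = 34 -> hailstone_steps(34)
34 is even -> hailstone_steps(17)
17 is odd -> 3*17+1 = 52 -> hailstone_steps(52)
52 is even -> hailstone_steps(26)
26 is even -> hailstone_steps(13)
13 is odd -> 3*13+1 = 40 -> hailstone_steps(40)
40 is even -> hailstone_steps(20)
20 is even -> hailstone_steps(10)
10 is even -> hailstone_steps(5)
5 is odd -> 3*5+1 = 16 -> hailstone_steps(16)
16 is even -> hailstone_steps(8)
8 is even -> hailstone_steps(4)
4 is even -> hailstone_steps(2)
2 is even -> hailstone_steps(1)
Reached 1 after 16 steps
= 16


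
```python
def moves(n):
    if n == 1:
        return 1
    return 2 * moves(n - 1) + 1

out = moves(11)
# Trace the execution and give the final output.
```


moves(11)
= 2 * moves(10) + 1
= 2 * (2 * moves(9) + 1) + 1
= 2 * (2 * (2 * moves(8) + 1) + 1) + 1
= 2 * (2 * (2 * (2 * moves(7) + 1) + 1) + 1) + 1
= 2 * (2 * (2 * (2 * (2 * moves(6) + 1) + 1) + 1) + 1) + 1
= 2 * (2 * (2 * (2 * (2 * (2 * moves(5) + 1) + 1) + 1) + 1) + 1) + 1
= 2 * (2 * (2 * (2 * (2 * (2 * (2 * moves(4) + 1) + 1) + 1) + 1) + 1) + 1) + 1
= 2 * (2 * (2 * (2 * (2 * (2 * (2 * (2 * moves(3) + 1) + 1) + 1) + 1) + 1) + 1) + 1) + 1
= 2 * (2 * (2 * (2 * (2 * (2 * (2 * (2 * (2 * moves(2) + 1) + 1) + 1) + 1) + 1) + 1) + 1) + 1) + 1
= 2 * (2 * (2 * (2 * (2 * (2 * (2 * (2 * (2 * (2 * moves(1) + 1) + 1) + 1) + 1) + 1) + 1) + 1) + 1) + 1) + 1
Now compute bottom-up:
moves(1) = 1
moves(2) = 2 * 1 + 1 = 3
moves(3) = 2 * 3 + 1 = 7
moves(4) = 2 * 7 + 1 = 15
moves(5) = 2 * 15 + 1 = 31
moves(6) = 2 * 31 + 1 = 63
moves(7) = 2 * 63 + 1 = 127
moves(8) = 2 * 127 + 1 = 255
moves(9) = 2 * 255 + 1 = 511
moves(10) = 2 * 511 + 1 = 1023
moves(11) = 2 * 1023 + 1 = 2047
= 2047


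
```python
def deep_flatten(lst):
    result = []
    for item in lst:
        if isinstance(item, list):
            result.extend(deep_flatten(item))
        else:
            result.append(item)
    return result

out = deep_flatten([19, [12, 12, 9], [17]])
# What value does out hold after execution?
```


deep_flatten([19, [12, 12, 9], [17]])
Processing each element:
  19 is not a list -> append 19
  [12, 12, 9] is a list -> deep_flatten recursively -> [12, 12, 9]
  [17] is a list -> deep_flatten recursively -> [17]
= [19, 12, 12, 9, 17]


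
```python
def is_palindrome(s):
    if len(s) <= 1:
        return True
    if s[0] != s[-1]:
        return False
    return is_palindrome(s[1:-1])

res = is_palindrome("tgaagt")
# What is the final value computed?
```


is_palindrome("tgaagt")
"tgaagt": s[0]='t' == s[-1]='t' -> is_palindrome("gaag")
"gaag": s[0]='g' == s[-1]='g' -> is_palindrome("aa")
"aa": s[0]='a' == s[-1]='a' -> is_palindrome("")
"": len <= 1 -> True
= True


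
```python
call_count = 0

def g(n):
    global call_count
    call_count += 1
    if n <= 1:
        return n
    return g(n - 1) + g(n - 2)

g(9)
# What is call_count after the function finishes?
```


g(9) calls g(8) and g(7); each non-base call branches into two more.
Let C(k) = total number of calls made by g(k), including the call to g(k) itself.
Base cases: C(0) = 1, C(1) = 1
Recurrence: C(k) = 1 + C(k-1) + C(k-2)
  C(2) = 1 + C(1) + C(0) = 1 + 1 + 1 = 3
  C(3) = 1 + C(2) + C(1) = 1 + 3 + 1 = 5
  C(4) = 1 + C(3) + C(2) = 1 + 5 + 3 = 9
  C(5) = 1 + C(4) + C(3) = 1 + 9 + 5 = 15
  C(6) = 1 + C(5) + C(4) = 1 + 15 + 9 = 25
  C(7) = 1 + C(6) + C(5) = 1 + 25 + 15 = 41
  C(8) = 1 + C(7) + C(6) = 1 + 41 + 25 = 67
  C(9) = 1 + C(8) + C(7) = 1 + 67 + 41 = 109
Total calls = C(9) = 109


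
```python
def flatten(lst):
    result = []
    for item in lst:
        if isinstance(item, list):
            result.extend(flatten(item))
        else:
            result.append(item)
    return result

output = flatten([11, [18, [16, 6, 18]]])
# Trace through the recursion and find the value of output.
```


flatten([11, [18, [16, 6, 18]]])
Processing each element:
  11 is not a list -> append 11
  [18, [16, 6, 18]] is a list -> flatten recursively -> [18, 16, 6, 18]
= [11, 18, 16, 6, 18]


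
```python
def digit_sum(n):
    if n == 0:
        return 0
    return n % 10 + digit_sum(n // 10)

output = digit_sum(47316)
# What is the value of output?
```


digit_sum(47316)
= 6 + digit_sum(4731)
= 6 + 1 + digit_sum(473)
= 6 + 1 + 3 + digit_sum(47)
= 6 + 1 + 3 + 7 + digit_sum(4)
= 6 + 1 + 3 + 7 + 4 + digit_sum(0)
= 6 + 1 + 3 + 7 + 4 + 0
= 21


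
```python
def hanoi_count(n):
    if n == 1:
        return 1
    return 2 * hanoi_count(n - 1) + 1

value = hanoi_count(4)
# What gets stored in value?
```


hanoi_count(4)
= 2 * hanoi_count(3) + 1
= 2 * (2 * hanoi_count(2) + 1) + 1
= 2 * (2 * (2 * hanoi_count(1) + 1) + 1) + 1
Now compute bottom-up:
hanoi_count(1) = 1
hanoi_count(2) = 2 * 1 + 1 = 3
hanoi_count(3) = 2 * 3 + 1 = 7
hanoi_count(4) = 2 * 7 + 1 = 15
= 15


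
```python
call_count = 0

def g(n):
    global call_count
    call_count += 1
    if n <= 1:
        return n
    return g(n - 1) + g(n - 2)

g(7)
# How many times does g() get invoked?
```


g(7) calls g(6) and g(5); each non-base call branches into two more.
Let C(k) = total number of calls made by g(k), including the call to g(k) itself.
Base cases: C(0) = 1, C(1) = 1
Recurrence: C(k) = 1 + C(k-1) + C(k-2)
  C(2) = 1 + C(1) + C(0) = 1 + 1 + 1 = 3
  C(3) = 1 + C(2) + C(1) = 1 + 3 + 1 = 5
  C(4) = 1 + C(3) + C(2) = 1 + 5 + 3 = 9
  C(5) = 1 + C(4) + C(3) = 1 + 9 + 5 = 15
  C(6) = 1 + C(5) + C(4) = 1 + 15 + 9 = 25
  C(7) = 1 + C(6) + C(5) = 1 + 25 + 15 = 41
Total calls = C(7) = 41


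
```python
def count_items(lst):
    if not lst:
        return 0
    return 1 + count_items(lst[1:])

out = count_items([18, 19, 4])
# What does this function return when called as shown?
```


count_items([18, 19, 4])
= 1 + count_items([19, 4])
= 1 + 1 + count_items([4])
= 1 + 1 + 1 + count_items([])
= 1 + 1 + 1 + 0
= 3


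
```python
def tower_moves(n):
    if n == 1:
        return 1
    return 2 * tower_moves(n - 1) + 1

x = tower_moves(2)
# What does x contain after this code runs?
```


tower_moves(2)
= 2 * tower_moves(1) + 1
Now compute bottom-up:
tower_moves(1) = 1
tower_moves(2) = 2 * 1 + 1 = 3
= 3


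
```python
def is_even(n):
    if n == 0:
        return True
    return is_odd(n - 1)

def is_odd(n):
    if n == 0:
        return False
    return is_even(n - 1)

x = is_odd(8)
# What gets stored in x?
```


is_odd(8)
= is_even(7)
= is_odd(6)
= is_even(5)
= is_odd(4)
= is_even(3)
= is_odd(2)
= is_even(1)
= is_odd(0)
n == 0: return False
= False


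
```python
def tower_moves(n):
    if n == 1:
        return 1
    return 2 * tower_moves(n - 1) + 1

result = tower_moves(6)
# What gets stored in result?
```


tower_moves(6)
= 2 * tower_moves(5) + 1
= 2 * (2 * tower_moves(4) + 1) + 1
= 2 * (2 * (2 * tower_moves(3) + 1) + 1) + 1
= 2 * (2 * (2 * (2 * tower_moves(2) + 1) + 1) + 1) + 1
= 2 * (2 * (2 * (2 * (2 * tower_moves(1) + 1) + 1) + 1) + 1) + 1
Now compute bottom-up:
tower_moves(1) = 1
tower_moves(2) = 2 * 1 + 1 = 3
tower_moves(3) = 2 * 3 + 1 = 7
tower_moves(4) = 2 * 7 + 1 = 15
tower_moves(5) = 2 * 15 + 1 = 31
tower_moves(6) = 2 * 31 + 1 = 63
= 63


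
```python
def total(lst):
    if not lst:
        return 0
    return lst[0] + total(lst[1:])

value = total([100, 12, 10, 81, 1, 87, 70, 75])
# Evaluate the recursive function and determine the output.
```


total([100, 12, 10, 81, 1, 87, 70, 75])
= 100 + total([12, 10, 81, 1, 87, 70, 75])
= 100 + 12 + total([10, 81, 1, 87, 70, 75])
= 100 + 12 + 10 + total([81, 1, 87, 70, 75])
= 100 + 12 + 10 + 81 + total([1, 87, 70, 75])
= 100 + 12 + 10 + 81 + 1 + total([87, 70, 75])
= 100 + 12 + 10 + 81 + 1 + 87 + total([70, 75])
= 100 + 12 + 10 + 81 + 1 + 87 + 70 + total([75])
= 100 + 12 + 10 + 81 + 1 + 87 + 70 + 75 + total([])
= 100 + 12 + 10 + 81 + 1 + 87 + 70 + 75 + 0
= 436


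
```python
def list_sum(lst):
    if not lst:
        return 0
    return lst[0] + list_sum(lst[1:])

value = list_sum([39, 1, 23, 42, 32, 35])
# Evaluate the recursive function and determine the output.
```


list_sum([39, 1, 23, 42, 32, 35])
= 39 + list_sum([1, 23, 42, 32, 35])
= 39 + 1 + list_sum([23, 42, 32, 35])
= 39 + 1 + 23 + list_sum([42, 32, 35])
= 39 + 1 + 23 + 42 + list_sum([32, 35])
= 39 + 1 + 23 + 42 + 32 + list_sum([35])
= 39 + 1 + 23 + 42 + 32 + 35 + list_sum([])
= 39 + 1 + 23 + 42 + 32 + 35 + 0
= 172


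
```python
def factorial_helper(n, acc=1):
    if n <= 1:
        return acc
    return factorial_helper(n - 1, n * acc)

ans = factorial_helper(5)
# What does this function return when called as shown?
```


factorial_helper(5, 1)
= factorial_helper(4, 5 * 1) = factorial_helper(4, 5)
= factorial_helper(3, 4 * 5) = factorial_helper(3, 20)
= factorial_helper(2, 3 * 20) = factorial_helper(2, 60)
= factorial_helper(1, 2 * 60) = factorial_helper(1, 120)
n <= 1, return acc = 120


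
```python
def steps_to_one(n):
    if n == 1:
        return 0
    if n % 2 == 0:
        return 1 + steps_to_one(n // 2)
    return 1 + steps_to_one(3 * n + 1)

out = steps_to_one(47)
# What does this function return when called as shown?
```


steps_to_one(47)
47 is odd -> 3*47+1 = 142 -> steps_to_one(142)
142 is even -> steps_to_one(71)
71 is odd -> 3*71+1 = 214 -> steps_to_one(214)
214 is even -> steps_to_one(107)
107 is odd -> 3*107+1 = 322 -> steps_to_one(322)
322 is even -> steps_to_one(161)
161 is odd -> 3*161+1 = 484 -> steps_to_one(484)
484 is even -> steps_to_one(242)
242 is even -> steps_to_one(121)
121 is odd -> 3*121+1 = 364 -> steps_to_one(364)
364 is even -> steps_to_one(182)
182 is even -> steps_to_one(91)
91 is odd -> 3*91+1 = 274 -> steps_to_one(274)
274 is even -> steps_to_one(137)
137 is odd -> 3*137+1 = 412 -> steps_to_one(412)
412 is even -> steps_to_one(206)
206 is even -> steps_to_one(103)
103 is odd -> 3*103+1 = 310 -> steps_to_one(310)
310 is even -> steps_to_one(155)
155 is odd -> 3*155+1 = 466 -> steps_to_one(466)
466 is even -> steps_to_one(233)
233 is odd -> 3*233+1 = 700 -> steps_to_one(700)
700 is even -> steps_to_one(350)
350 is even -> steps_to_one(175)
175 is odd -> 3*175+1 = 526 -> steps_to_one(526)
526 is even -> steps_to_one(263)
263 is odd -> 3*263+1 = 790 -> steps_to_one(790)
790 is even -> steps_to_one(395)
395 is odd -> 3*395+1 = 1186 -> steps_to_one(1186)
1186 is even -> steps_to_one(593)
593 is odd -> 3*593+1 = 1780 -> steps_to_one(1780)
1780 is even -> steps_to_one(890)
890 is even -> steps_to_one(445)
445 is odd -> 3*445+1 = 1336 -> steps_to_one(1336)
1336 is even -> steps_to_one(668)
668 is even -> steps_to_one(334)
334 is even -> steps_to_one(167)
167 is odd -> 3*167+1 = 502 -> steps_to_one(502)
502 is even -> steps_to_one(251)
251 is odd -> 3*251+1 = 754 -> steps_to_one(754)
754 is even -> steps_to_one(377)
377 is odd -> 3*377+1 = 1132 -> steps_to_one(1132)
1132 is even -> steps_to_one(566)
566 is even -> steps_to_one(283)
283 is odd -> 3*283+1 = 850 -> steps_to_one(850)
850 is even -> steps_to_one(425)
425 is odd -> 3*425+1 = 1276 -> steps_to_one(1276)
1276 is even -> steps_to_one(638)
638 is even -> steps_to_one(319)
319 is odd -> 3*319+1 = 958 -> steps_to_one(958)
958 is even -> steps_to_one(479)
479 is odd -> 3*479+1 = 1438 -> steps_to_one(1438)
1438 is even -> steps_to_one(719)
719 is odd -> 3*719+1 = 2158 -> steps_to_one(2158)
2158 is even -> steps_to_one(1079)
1079 is odd -> 3*1079+1 = 3238 -> steps_to_one(3238)
3238 is even -> steps_to_one(1619)
1619 is odd -> 3*1619+1 = 4858 -> steps_to_one(4858)
4858 is even -> steps_to_one(2429)
2429 is odd -> 3*2429+1 = 7288 -> steps_to_one(7288)
7288 is even -> steps_to_one(3644)
3644 is even -> steps_to_one(1822)
1822 is even -> steps_to_one(911)
911 is odd -> 3*911+1 = 2734 -> steps_to_one(2734)
2734 is even -> steps_to_one(1367)
1367 is odd -> 3*1367+1 = 4102 -> steps_to_one(4102)
4102 is even -> steps_to_one(2051)
2051 is odd -> 3*2051+1 = 6154 -> steps_to_one(6154)
6154 is even -> steps_to_one(3077)
3077 is odd -> 3*3077+1 = 9232 -> steps_to_one(9232)
9232 is even -> steps_to_one(4616)
4616 is even -> steps_to_one(2308)
2308 is even -> steps_to_one(1154)
1154 is even -> steps_to_one(577)
577 is odd -> 3*577+1 = 1732 -> steps_to_one(1732)
1732 is even -> steps_to_one(866)
866 is even -> steps_to_one(433)
433 is odd -> 3*433+1 = 1300 -> steps_to_one(1300)
1300 is even -> steps_to_one(650)
650 is even -> steps_to_one(325)
325 is odd -> 3*325+1 = 976 -> steps_to_one(976)
976 is even -> steps_to_one(488)
488 is even -> steps_to_one(244)
244 is even -> steps_to_one(122)
122 is even -> steps_to_one(61)
61 is odd -> 3*61+1 = 184 -> steps_to_one(184)
184 is even -> steps_to_one(92)
92 is even -> steps_to_one(46)
46 is even -> steps_to_one(23)
23 is odd -> 3*23+1 = 70 -> steps_to_one(70)
70 is even -> steps_to_one(35)
35 is odd -> 3*35+1 = 106 -> steps_to_one(106)
106 is even -> steps_to_one(53)
53 is odd -> 3*53+1 = 160 -> steps_to_one(160)
160 is even -> steps_to_one(80)
80 is even -> steps_to_one(40)
40 is even -> steps_to_one(20)
20 is even -> steps_to_one(10)
10 is even -> steps_to_one(5)
5 is odd -> 3*5+1 = 16 -> steps_to_one(16)
16 is even -> steps_to_one(8)
8 is even -> steps_to_one(4)
4 is even -> steps_to_one(2)
2 is even -> steps_to_one(1)
Reached 1 after 104 steps
= 104


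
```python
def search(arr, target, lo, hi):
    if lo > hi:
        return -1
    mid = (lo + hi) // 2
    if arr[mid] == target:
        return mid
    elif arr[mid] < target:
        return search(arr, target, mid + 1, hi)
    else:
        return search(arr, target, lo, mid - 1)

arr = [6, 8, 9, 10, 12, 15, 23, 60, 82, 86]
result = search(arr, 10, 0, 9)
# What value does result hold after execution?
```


search(arr, 10, 0, 9)
lo=0, hi=9, mid=4, arr[mid]=12
12 > 10, search left half
lo=0, hi=3, mid=1, arr[mid]=8
8 < 10, search right half
lo=2, hi=3, mid=2, arr[mid]=9
9 < 10, search right half
lo=3, hi=3, mid=3, arr[mid]=10
arr[3] == 10, found at index 3
= 3


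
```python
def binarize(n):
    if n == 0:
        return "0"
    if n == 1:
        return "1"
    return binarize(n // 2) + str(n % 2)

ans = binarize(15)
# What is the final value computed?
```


binarize(15)
= binarize(7) + "1"
= binarize(3) + "1" + "1"
= binarize(1) + "1" + "1" + "1"
= "1" + "1" + "1" + "1"
= "1111"


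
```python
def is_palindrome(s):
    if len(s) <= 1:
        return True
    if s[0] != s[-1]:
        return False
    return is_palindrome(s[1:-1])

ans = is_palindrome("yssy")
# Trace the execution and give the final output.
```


is_palindrome("yssy")
"yssy": s[0]='y' == s[-1]='y' -> is_palindrome("ss")
"ss": s[0]='s' == s[-1]='s' -> is_palindrome("")
"": len <= 1 -> True
= True


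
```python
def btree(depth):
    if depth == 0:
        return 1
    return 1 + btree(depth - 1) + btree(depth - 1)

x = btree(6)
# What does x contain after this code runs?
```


btree(6)
= 1 + btree(5) + btree(5)
= 1 + 2 * btree(5)
btree(k) = 2^(k+1) - 1
btree(0) = 1
btree(1) = 3
btree(2) = 7
btree(3) = 15
btree(4) = 31
btree(6) = 2^7 - 1 = 127


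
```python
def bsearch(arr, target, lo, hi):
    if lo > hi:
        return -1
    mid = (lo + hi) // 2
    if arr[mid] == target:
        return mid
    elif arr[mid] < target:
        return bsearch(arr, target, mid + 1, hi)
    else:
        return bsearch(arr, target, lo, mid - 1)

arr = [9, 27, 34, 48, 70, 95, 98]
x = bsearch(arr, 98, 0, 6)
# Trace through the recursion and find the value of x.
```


bsearch(arr, 98, 0, 6)
lo=0, hi=6, mid=3, arr[mid]=48
48 < 98, search right half
lo=4, hi=6, mid=5, arr[mid]=95
95 < 98, search right half
lo=6, hi=6, mid=6, arr[mid]=98
arr[6] == 98, found at index 6
= 6


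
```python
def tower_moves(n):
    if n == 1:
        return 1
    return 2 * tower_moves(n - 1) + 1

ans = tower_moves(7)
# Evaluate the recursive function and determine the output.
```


tower_moves(7)
= 2 * tower_moves(6) + 1
= 2 * (2 * tower_moves(5) + 1) + 1
= 2 * (2 * (2 * tower_moves(4) + 1) + 1) + 1
= 2 * (2 * (2 * (2 * tower_moves(3) + 1) + 1) + 1) + 1
= 2 * (2 * (2 * (2 * (2 * tower_moves(2) + 1) + 1) + 1) + 1) + 1
= 2 * (2 * (2 * (2 * (2 * (2 * tower_moves(1) + 1) + 1) + 1) + 1) + 1) + 1
Now compute bottom-up:
tower_moves(1) = 1
tower_moves(2) = 2 * 1 + 1 = 3
tower_moves(3) = 2 * 3 + 1 = 7
tower_moves(4) = 2 * 7 + 1 = 15
tower_moves(5) = 2 * 15 + 1 = 31
tower_moves(6) = 2 * 31 + 1 = 63
tower_moves(7) = 2 * 63 + 1 = 127
= 127


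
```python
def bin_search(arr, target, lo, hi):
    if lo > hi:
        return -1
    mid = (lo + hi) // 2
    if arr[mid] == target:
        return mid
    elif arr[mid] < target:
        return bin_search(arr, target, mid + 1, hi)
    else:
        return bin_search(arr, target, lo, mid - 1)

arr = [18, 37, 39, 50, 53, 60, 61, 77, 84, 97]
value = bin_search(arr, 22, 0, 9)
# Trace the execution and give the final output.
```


bin_search(arr, 22, 0, 9)
lo=0, hi=9, mid=4, arr[mid]=53
53 > 22, search left half
lo=0, hi=3, mid=1, arr[mid]=37
37 > 22, search left half
lo=0, hi=0, mid=0, arr[mid]=18
18 < 22, search right half
lo > hi, target not found, return -1
= -1


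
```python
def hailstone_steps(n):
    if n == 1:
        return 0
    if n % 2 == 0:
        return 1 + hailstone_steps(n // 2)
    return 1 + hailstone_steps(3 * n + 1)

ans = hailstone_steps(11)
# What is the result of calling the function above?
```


hailstone_steps(11)
11 is odd -> 3*11+1 = 34 -> hailstone_steps(34)
34 is even -> hailstone_steps(17)
17 is odd -> 3*17+1 = 52 -> hailstone_steps(52)
52 is even -> hailstone_steps(26)
26 is even -> hailstone_steps(13)
13 is odd -> 3*13+1 = 40 -> hailstone_steps(40)
40 is even -> hailstone_steps(20)
20 is even -> hailstone_steps(10)
10 is even -> hailstone_steps(5)
5 is odd -> 3*5+1 = 16 -> hailstone_steps(16)
16 is even -> hailstone_steps(8)
8 is even -> hailstone_steps(4)
4 is even -> hailstone_steps(2)
2 is even -> hailstone_steps(1)
Reached 1 after 14 steps
= 14


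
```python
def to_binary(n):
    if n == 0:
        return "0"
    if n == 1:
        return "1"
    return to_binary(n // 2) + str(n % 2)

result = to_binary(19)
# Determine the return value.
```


to_binary(19)
= to_binary(9) + "1"
= to_binary(4) + "1" + "1"
= to_binary(2) + "0" + "1" + "1"
= to_binary(1) + "0" + "0" + "1" + "1"
= "1" + "0" + "0" + "1" + "1"
= "10011"


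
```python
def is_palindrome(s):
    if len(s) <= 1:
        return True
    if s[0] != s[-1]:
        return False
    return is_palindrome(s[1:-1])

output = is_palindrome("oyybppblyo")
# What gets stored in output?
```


is_palindrome("oyybppblyo")
"oyybppblyo": s[0]='o' == s[-1]='o' -> is_palindrome("yybppbly")
"yybppbly": s[0]='y' == s[-1]='y' -> is_palindrome("ybppbl")
"ybppbl": s[0]='y' != s[-1]='l' -> False
= False


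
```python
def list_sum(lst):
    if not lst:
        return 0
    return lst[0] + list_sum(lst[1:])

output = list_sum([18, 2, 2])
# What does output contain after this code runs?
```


list_sum([18, 2, 2])
= 18 + list_sum([2, 2])
= 18 + 2 + list_sum([2])
= 18 + 2 + 2 + list_sum([])
= 18 + 2 + 2 + 0
= 22


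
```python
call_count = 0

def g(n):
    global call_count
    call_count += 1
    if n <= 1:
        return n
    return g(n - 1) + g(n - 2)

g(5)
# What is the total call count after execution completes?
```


g(5) calls g(4) and g(3); each non-base call branches into two more.
Let C(k) = total number of calls made by g(k), including the call to g(k) itself.
Base cases: C(0) = 1, C(1) = 1
Recurrence: C(k) = 1 + C(k-1) + C(k-2)
  C(2) = 1 + C(1) + C(0) = 1 + 1 + 1 = 3
  C(3) = 1 + C(2) + C(1) = 1 + 3 + 1 = 5
  C(4) = 1 + C(3) + C(2) = 1 + 5 + 3 = 9
  C(5) = 1 + C(4) + C(3) = 1 + 9 + 5 = 15
Total calls = C(5) = 15


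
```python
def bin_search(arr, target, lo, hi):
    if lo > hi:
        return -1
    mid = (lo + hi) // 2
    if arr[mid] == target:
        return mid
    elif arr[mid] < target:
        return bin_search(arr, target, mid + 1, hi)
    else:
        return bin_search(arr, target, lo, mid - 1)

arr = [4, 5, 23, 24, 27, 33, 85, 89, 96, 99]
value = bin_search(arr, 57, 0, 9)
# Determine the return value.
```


bin_search(arr, 57, 0, 9)
lo=0, hi=9, mid=4, arr[mid]=27
27 < 57, search right half
lo=5, hi=9, mid=7, arr[mid]=89
89 > 57, search left half
lo=5, hi=6, mid=5, arr[mid]=33
33 < 57, search right half
lo=6, hi=6, mid=6, arr[mid]=85
85 > 57, search left half
lo > hi, target not found, return -1
= -1


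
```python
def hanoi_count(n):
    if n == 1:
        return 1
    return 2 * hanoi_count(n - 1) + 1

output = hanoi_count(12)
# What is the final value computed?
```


hanoi_count(12)
= 2 * hanoi_count(11) + 1
= 2 * (2 * hanoi_count(10) + 1) + 1
= 2 * (2 * (2 * hanoi_count(9) + 1) + 1) + 1
= 2 * (2 * (2 * (2 * hanoi_count(8) + 1) + 1) + 1) + 1
= 2 * (2 * (2 * (2 * (2 * hanoi_count(7) + 1) + 1) + 1) + 1) + 1
= 2 * (2 * (2 * (2 * (2 * (2 * hanoi_count(6) + 1) + 1) + 1) + 1) + 1) + 1
= 2 * (2 * (2 * (2 * (2 * (2 * (2 * hanoi_count(5) + 1) + 1) + 1) + 1) + 1) + 1) + 1
= 2 * (2 * (2 * (2 * (2 * (2 * (2 * (2 * hanoi_count(4) + 1) + 1) + 1) + 1) + 1) + 1) + 1) + 1
= 2 * (2 * (2 * (2 * (2 * (2 * (2 * (2 * (2 * hanoi_count(3) + 1) + 1) + 1) + 1) + 1) + 1) + 1) + 1) + 1
= 2 * (2 * (2 * (2 * (2 * (2 * (2 * (2 * (2 * (2 * hanoi_count(2) + 1) + 1) + 1) + 1) + 1) + 1) + 1) + 1) + 1) + 1
= 2 * (2 * (2 * (2 * (2 * (2 * (2 * (2 * (2 * (2 * (2 * hanoi_count(1) + 1) + 1) + 1) + 1) + 1) + 1) + 1) + 1) + 1) + 1) + 1
Now compute bottom-up:
hanoi_count(1) = 1
hanoi_count(2) = 2 * 1 + 1 = 3
hanoi_count(3) = 2 * 3 + 1 = 7
hanoi_count(4) = 2 * 7 + 1 = 15
hanoi_count(5) = 2 * 15 + 1 = 31
hanoi_count(6) = 2 * 31 + 1 = 63
hanoi_count(7) = 2 * 63 + 1 = 127
hanoi_count(8) = 2 * 127 + 1 = 255
hanoi_count(9) = 2 * 255 + 1 = 511
hanoi_count(10) = 2 * 511 + 1 = 1023
hanoi_count(11) = 2 * 1023 + 1 = 2047
hanoi_count(12) = 2 * 2047 + 1 = 4095
= 4095
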